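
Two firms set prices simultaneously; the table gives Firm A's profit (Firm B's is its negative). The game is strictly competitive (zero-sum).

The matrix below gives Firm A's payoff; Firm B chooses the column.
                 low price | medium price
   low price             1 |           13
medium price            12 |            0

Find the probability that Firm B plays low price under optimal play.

Row minima are 1 and 0, so Firm A's maximin is 1; column maxima are 12 and 13, so Firm B's minimax is 12. These differ, so the equilibrium is in mixed strategies.
Let Firm B play low price with probability q. Firm A is indifferent when q + 13(1−q) = 12q, giving q = 13/24.

13/24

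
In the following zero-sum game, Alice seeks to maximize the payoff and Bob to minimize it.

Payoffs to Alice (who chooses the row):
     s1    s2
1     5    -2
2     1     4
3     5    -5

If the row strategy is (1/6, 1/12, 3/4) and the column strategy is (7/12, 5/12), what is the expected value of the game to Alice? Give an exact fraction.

167/144

Against (7/12, 5/12), each row's expected payoff is 1: 25/12; 2: 9/4; 3: 5/6.
Taking the (1/6, 1/12, 3/4)-weighted average: (1/6)·(25/12) + (1/12)·(9/4) + (3/4)·(5/6) = 167/144.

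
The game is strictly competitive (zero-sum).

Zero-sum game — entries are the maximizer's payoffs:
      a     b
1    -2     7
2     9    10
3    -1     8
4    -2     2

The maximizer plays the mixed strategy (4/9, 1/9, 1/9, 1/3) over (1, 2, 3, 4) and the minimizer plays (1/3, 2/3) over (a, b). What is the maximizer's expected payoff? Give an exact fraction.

98/27

Against (1/3, 2/3), each row's expected payoff is 1: 4; 2: 29/3; 3: 5; 4: 2/3.
Taking the (4/9, 1/9, 1/9, 1/3)-weighted average: (4/9)·(4) + (1/9)·(29/3) + (1/9)·(5) + (1/3)·(2/3) = 98/27.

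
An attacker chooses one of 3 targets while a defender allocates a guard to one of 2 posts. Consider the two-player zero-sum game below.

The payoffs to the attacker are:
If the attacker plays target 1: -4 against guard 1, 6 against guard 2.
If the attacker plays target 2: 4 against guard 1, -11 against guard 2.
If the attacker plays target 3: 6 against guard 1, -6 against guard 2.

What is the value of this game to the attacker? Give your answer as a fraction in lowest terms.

Row target 2 is strictly dominated by row target 3, so the attacker never plays it.
The remaining 2×2 game on (target 1, target 3) × (guard 1, guard 2) has no saddle point. Let the attacker play target 1 with probability p; indifference gives −4p + 6(1−p) = 6p − 6(1−p), so p = 6/11.
Similarly the defender's optimal q on guard 1 is 6/11, and the value is -4·(6/11) + (6)·(5/11) = 6/11.

6/11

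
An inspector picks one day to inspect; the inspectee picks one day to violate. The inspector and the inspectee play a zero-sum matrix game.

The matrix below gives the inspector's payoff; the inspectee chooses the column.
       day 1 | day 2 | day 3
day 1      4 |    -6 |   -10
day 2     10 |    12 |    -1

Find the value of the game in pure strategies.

-1

Row minima: -10, -1 → the inspector's maximin is -1.
Column maxima: 10, 12, -1 → the inspectee's minimax is -1.
They coincide at (day 2, day 3), so the value is -1.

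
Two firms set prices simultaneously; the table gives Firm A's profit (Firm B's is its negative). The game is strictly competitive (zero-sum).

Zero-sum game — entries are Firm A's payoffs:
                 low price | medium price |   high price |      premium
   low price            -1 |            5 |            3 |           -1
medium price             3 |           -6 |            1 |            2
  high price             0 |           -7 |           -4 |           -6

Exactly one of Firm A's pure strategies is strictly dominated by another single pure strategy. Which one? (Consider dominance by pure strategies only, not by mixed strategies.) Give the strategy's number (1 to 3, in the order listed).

Compare high price with medium price: 3 > 0, -6 > -7, 1 > -4, 2 > -6.
So medium price strictly dominates high price for Firm A; high price is strictly dominated.

3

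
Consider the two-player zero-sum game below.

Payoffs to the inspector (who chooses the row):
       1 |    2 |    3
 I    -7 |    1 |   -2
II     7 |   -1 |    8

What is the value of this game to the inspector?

0

Column 3 is strictly dominated by 1 for the inspectee (it gives the inspector more in every row).
The remaining 2×2 game on (I, II) × (1, 2) has no saddle point. Let the inspector play I with probability p; indifference gives −7p + 7(1−p) = p − (1−p), so p = 1/2.
Similarly the inspectee's optimal q on 1 is 1/8, and the value is -7·(1/8) + (1)·(7/8) = 0.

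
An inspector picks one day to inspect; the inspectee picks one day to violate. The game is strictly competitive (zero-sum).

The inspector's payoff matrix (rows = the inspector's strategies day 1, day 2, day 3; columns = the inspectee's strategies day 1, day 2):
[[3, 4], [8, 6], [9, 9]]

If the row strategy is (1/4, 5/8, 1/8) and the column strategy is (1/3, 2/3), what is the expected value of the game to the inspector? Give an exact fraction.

Against (1/3, 2/3), each row's expected payoff is day 1: 11/3; day 2: 20/3; day 3: 9.
Taking the (1/4, 5/8, 1/8)-weighted average: (1/4)·(11/3) + (5/8)·(20/3) + (1/8)·(9) = 149/24.

149/24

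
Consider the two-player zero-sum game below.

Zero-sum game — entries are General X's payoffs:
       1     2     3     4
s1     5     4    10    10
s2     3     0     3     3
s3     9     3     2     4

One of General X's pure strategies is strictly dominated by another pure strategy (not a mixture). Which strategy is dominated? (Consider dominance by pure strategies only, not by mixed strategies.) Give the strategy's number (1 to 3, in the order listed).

2

Compare s2 with s1: 5 > 3, 4 > 0, 10 > 3, 10 > 3.
So s1 strictly dominates s2 for General X; s2 is strictly dominated.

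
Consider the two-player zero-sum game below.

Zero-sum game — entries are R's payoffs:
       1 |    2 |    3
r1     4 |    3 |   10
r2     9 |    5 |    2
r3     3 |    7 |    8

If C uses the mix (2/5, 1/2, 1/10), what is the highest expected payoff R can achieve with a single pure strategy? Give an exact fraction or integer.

63/10

r1: (4)·(2/5) + (3)·(1/2) + (10)·(1/10) = 41/10.
r2: (9)·(2/5) + (5)·(1/2) + (2)·(1/10) = 63/10.
r3: (3)·(2/5) + (7)·(1/2) + (8)·(1/10) = 11/2.
The best pure response is r2 with expected payoff 63/10.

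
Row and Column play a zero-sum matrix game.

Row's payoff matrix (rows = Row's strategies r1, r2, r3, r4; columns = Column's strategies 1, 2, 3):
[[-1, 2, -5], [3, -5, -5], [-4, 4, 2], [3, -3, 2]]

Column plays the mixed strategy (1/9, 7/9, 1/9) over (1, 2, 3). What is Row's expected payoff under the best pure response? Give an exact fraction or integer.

26/9

r1: (-1)·(1/9) + (2)·(7/9) + (-5)·(1/9) = 8/9.
r2: (3)·(1/9) + (-5)·(7/9) + (-5)·(1/9) = -37/9.
r3: (-4)·(1/9) + (4)·(7/9) + (2)·(1/9) = 26/9.
r4: (3)·(1/9) + (-3)·(7/9) + (2)·(1/9) = -16/9.
The best pure response is r3 with expected payoff 26/9.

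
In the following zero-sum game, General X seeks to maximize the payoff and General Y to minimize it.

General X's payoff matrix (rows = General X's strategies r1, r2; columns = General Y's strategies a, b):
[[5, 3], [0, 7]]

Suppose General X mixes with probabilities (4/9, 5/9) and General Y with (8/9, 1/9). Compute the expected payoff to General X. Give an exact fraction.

23/9

Against (8/9, 1/9), each row's expected payoff is r1: 43/9; r2: 7/9.
Taking the (4/9, 5/9)-weighted average: (4/9)·(43/9) + (5/9)·(7/9) = 23/9.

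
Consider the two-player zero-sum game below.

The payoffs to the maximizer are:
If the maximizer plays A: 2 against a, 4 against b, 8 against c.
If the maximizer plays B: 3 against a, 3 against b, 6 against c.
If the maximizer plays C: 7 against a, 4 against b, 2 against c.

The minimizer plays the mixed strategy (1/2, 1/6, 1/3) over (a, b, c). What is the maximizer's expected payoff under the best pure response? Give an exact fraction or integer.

29/6

A: (2)·(1/2) + (4)·(1/6) + (8)·(1/3) = 13/3.
B: (3)·(1/2) + (3)·(1/6) + (6)·(1/3) = 4.
C: (7)·(1/2) + (4)·(1/6) + (2)·(1/3) = 29/6.
The best pure response is C with expected payoff 29/6.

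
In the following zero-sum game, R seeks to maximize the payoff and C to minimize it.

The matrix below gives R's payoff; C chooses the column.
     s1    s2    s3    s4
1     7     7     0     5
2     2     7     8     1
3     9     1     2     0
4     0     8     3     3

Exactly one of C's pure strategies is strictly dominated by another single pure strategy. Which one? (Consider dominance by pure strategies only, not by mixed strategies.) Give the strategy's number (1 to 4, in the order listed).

2

C prefers columns that give R less. Compare s2 with s4: 5 < 7, 1 < 7, 0 < 1, 3 < 8.
So s4 strictly dominates s2 for C; s2 is strictly dominated.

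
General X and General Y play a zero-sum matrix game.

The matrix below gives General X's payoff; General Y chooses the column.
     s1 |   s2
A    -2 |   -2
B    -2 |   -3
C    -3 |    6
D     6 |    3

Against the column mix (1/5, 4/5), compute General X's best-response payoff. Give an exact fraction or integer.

A: (-2)·(1/5) + (-2)·(4/5) = -2.
B: (-2)·(1/5) + (-3)·(4/5) = -14/5.
C: (-3)·(1/5) + (6)·(4/5) = 21/5.
D: (6)·(1/5) + (3)·(4/5) = 18/5.
The best pure response is C with expected payoff 21/5.

21/5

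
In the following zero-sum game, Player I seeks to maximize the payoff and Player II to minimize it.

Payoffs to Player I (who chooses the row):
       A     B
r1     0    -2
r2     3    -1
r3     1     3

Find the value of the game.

5/3

Row r1 is strictly dominated by row r2, so Player I never plays it.
The remaining 2×2 game on (r2, r3) × (A, B) has no saddle point. Let Player I play r2 with probability p; indifference gives 3p + (1−p) = −p + 3(1−p), so p = 1/3.
Similarly Player II's optimal q on A is 2/3, and the value is 3·(2/3) + (-1)·(1/3) = 5/3.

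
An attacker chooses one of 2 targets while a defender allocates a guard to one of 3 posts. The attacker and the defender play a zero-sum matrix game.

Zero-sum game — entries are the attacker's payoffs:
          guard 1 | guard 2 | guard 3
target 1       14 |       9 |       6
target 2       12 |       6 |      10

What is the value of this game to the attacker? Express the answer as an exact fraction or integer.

54/7

Column guard 1 is strictly dominated by guard 2 for the defender (it gives the attacker more in every row).
The remaining 2×2 game on (target 1, target 2) × (guard 2, guard 3) has no saddle point. Let the attacker play target 1 with probability p; indifference gives 9p + 6(1−p) = 6p + 10(1−p), so p = 4/7.
Similarly the defender's optimal q on guard 2 is 4/7, and the value is 9·(4/7) + (6)·(3/7) = 54/7.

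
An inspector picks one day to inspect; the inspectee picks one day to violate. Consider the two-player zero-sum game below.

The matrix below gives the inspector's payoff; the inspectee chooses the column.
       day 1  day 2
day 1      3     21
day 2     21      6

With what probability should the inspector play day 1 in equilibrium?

Row minima are 3 and 6, so the inspector's maximin is 6; column maxima are 21 and 21, so the inspectee's minimax is 21. These differ, so the equilibrium is in mixed strategies.
Let the inspector play day 1 with probability p. The inspectee is indifferent when 3p + 21(1−p) = 21p + 6(1−p), giving p = 5/11.

5/11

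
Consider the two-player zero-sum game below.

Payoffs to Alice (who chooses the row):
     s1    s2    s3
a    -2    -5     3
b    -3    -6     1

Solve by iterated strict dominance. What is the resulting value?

-5

Row b is strictly dominated by row a (-2>-3, -5>-6, 3>1); eliminate b.
Column s3 is strictly dominated by s1 for Bob (-2<3); eliminate s3.
Column s1 is strictly dominated by s2 for Bob (-5<-2); eliminate s1.
Only (a, s2) remains, with payoff -5.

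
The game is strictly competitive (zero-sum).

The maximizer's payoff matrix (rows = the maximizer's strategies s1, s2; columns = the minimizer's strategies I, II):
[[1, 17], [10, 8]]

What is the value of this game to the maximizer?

Row minima are 1 and 8, so the maximizer's maximin is 8; column maxima are 10 and 17, so the minimizer's minimax is 10. These differ, so the equilibrium is in mixed strategies.
Let the maximizer play s1 with probability p. The minimizer is indifferent when p + 10(1−p) = 17p + 8(1−p), giving p = 1/9.
Let the minimizer play I with probability q. The maximizer is indifferent when q + 17(1−q) = 10q + 8(1−q), giving q = 1/2.
The value is 1·(1/2) + (17)·(1/2) = 9.

9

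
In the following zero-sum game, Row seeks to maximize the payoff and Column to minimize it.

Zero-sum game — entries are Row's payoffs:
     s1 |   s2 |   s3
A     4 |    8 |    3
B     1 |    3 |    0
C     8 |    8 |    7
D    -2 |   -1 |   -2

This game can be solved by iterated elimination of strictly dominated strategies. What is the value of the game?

Row B is strictly dominated by row A (4>1, 8>3, 3>0); eliminate B.
Column s2 is strictly dominated by s3 for Column (3<8, 7<8, -2<-1); eliminate s2.
Row D is strictly dominated by row A (4>-2, 3>-2); eliminate D.
Column s1 is strictly dominated by s3 for Column (3<4, 7<8); eliminate s1.
Row A is strictly dominated by row C (7>3); eliminate A.
Only (C, s3) remains, with payoff 7.

7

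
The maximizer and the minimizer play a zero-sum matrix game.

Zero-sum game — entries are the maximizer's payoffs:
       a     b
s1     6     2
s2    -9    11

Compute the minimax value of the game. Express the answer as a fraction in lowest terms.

Row minima are 2 and -9, so the maximizer's maximin is 2; column maxima are 6 and 11, so the minimizer's minimax is 6. These differ, so the equilibrium is in mixed strategies.
Let the maximizer play s1 with probability p. The minimizer is indifferent when 6p − 9(1−p) = 2p + 11(1−p), giving p = 5/6.
Let the minimizer play a with probability q. The maximizer is indifferent when 6q + 2(1−q) = −9q + 11(1−q), giving q = 3/8.
The value is 6·(3/8) + (2)·(5/8) = 7/2.

7/2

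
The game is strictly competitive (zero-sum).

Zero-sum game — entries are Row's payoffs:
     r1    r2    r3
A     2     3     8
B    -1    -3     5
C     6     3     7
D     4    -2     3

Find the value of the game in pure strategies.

3

Row minima: 2, -3, 3, -2 → Row's maximin is 3.
Column maxima: 6, 3, 8 → Column's minimax is 3.
They coincide at (C, r2), so the value is 3.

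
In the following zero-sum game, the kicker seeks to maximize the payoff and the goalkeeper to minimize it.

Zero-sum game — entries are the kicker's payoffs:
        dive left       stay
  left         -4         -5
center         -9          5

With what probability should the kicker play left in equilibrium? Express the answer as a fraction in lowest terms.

14/15

Row minima are -5 and -9, so the kicker's maximin is -5; column maxima are -4 and 5, so the goalkeeper's minimax is -4. These differ, so the equilibrium is in mixed strategies.
Let the kicker play left with probability p. The goalkeeper is indifferent when −4p − 9(1−p) = −5p + 5(1−p), giving p = 14/15.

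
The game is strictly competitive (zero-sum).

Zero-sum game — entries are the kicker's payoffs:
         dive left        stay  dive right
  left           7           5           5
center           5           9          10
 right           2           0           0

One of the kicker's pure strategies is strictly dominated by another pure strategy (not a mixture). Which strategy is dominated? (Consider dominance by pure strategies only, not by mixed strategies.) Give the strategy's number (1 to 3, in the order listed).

3

Compare right with left: 7 > 2, 5 > 0, 5 > 0.
So left strictly dominates right for the kicker; right is strictly dominated.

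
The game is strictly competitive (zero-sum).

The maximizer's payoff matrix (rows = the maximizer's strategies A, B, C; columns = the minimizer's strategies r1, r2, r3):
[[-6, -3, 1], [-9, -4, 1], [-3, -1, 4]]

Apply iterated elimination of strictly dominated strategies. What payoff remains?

-3

Row B is strictly dominated by row C (-3>-9, -1>-4, 4>1); eliminate B.
Column r3 is strictly dominated by r1 for the minimizer (-6<1, -3<4); eliminate r3.
Row A is strictly dominated by row C (-3>-6, -1>-3); eliminate A.
Column r2 is strictly dominated by r1 for the minimizer (-3<-1); eliminate r2.
Only (C, r1) remains, with payoff -3.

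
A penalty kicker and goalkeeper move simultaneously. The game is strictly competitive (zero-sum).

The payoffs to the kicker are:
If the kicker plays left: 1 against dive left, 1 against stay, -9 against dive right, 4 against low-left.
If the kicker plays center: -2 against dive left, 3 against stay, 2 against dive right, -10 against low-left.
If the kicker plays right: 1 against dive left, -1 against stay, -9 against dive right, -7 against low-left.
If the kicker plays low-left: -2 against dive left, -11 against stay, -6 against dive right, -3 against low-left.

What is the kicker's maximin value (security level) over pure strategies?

-9

The worst-case payoff for each row is left: -9, center: -10, right: -9, low-left: -11.
The best of these is -9.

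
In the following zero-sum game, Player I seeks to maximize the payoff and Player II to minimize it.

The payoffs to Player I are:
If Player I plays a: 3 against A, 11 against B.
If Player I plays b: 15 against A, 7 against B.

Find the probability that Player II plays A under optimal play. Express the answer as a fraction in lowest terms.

1/4

Row minima are 3 and 7, so Player I's maximin is 7; column maxima are 15 and 11, so Player II's minimax is 11. These differ, so the equilibrium is in mixed strategies.
Let Player II play A with probability q. Player I is indifferent when 3q + 11(1−q) = 15q + 7(1−q), giving q = 1/4.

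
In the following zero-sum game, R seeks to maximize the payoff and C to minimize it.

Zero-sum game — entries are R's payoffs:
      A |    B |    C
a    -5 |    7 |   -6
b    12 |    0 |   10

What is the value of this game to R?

Column A is strictly dominated by C for C (it gives R more in every row).
The remaining 2×2 game on (a, b) × (B, C) has no saddle point. Let R play a with probability p; indifference gives 7p = −6p + 10(1−p), so p = 10/23.
Similarly C's optimal q on B is 16/23, and the value is 7·(16/23) + (-6)·(7/23) = 70/23.

70/23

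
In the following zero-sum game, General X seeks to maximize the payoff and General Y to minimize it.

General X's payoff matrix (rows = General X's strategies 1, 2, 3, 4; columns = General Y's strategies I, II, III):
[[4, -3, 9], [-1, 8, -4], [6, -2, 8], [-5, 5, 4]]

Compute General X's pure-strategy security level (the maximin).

-2

The worst-case payoff for each row is 1: -3, 2: -4, 3: -2, 4: -5.
The best of these is -2.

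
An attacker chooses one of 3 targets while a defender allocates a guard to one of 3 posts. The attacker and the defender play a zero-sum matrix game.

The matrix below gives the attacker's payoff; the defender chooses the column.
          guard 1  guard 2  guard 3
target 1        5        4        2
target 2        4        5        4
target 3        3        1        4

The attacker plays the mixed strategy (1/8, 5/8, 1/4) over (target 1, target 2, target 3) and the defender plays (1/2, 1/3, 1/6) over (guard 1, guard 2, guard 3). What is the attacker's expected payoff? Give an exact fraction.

185/48

Against (1/2, 1/3, 1/6), each row's expected payoff is target 1: 25/6; target 2: 13/3; target 3: 5/2.
Taking the (1/8, 5/8, 1/4)-weighted average: (1/8)·(25/6) + (5/8)·(13/3) + (1/4)·(5/2) = 185/48.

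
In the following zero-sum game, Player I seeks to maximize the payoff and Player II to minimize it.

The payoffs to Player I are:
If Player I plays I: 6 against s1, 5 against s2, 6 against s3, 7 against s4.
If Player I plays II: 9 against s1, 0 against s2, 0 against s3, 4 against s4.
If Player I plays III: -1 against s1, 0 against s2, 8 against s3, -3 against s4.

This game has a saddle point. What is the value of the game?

Row minima: 5, 0, -3 → Player I's maximin is 5.
Column maxima: 9, 5, 8, 7 → Player II's minimax is 5.
They coincide at (I, s2), so the value is 5.

5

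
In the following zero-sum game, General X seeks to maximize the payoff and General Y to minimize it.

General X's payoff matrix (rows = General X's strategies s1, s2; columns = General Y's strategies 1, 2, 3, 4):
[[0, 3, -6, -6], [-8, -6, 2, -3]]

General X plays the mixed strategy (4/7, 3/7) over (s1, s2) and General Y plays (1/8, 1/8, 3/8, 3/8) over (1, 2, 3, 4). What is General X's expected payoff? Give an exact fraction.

-183/56

Against (1/8, 1/8, 3/8, 3/8), each row's expected payoff is s1: -33/8; s2: -17/8.
Taking the (4/7, 3/7)-weighted average: (4/7)·(-33/8) + (3/7)·(-17/8) = -183/56.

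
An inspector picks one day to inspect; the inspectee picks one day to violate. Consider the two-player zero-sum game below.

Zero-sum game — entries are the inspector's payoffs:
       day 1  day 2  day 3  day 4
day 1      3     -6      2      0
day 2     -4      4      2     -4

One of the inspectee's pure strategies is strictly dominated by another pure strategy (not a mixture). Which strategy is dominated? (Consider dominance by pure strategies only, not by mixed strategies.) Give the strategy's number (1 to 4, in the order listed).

The inspectee prefers columns that give the inspector less. Compare day 3 with day 4: 0 < 2, -4 < 2.
So day 4 strictly dominates day 3 for the inspectee; day 3 is strictly dominated.

3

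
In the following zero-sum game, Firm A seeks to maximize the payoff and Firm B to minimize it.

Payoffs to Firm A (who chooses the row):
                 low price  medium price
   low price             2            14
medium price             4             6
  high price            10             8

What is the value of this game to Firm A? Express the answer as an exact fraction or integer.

Row medium price is strictly dominated by row high price, so Firm A never plays it.
The remaining 2×2 game on (low price, high price) × (low price, medium price) has no saddle point. Let Firm A play low price with probability p; indifference gives 2p + 10(1−p) = 14p + 8(1−p), so p = 1/7.
Similarly Firm B's optimal q on low price is 3/7, and the value is 2·(3/7) + (14)·(4/7) = 62/7.

62/7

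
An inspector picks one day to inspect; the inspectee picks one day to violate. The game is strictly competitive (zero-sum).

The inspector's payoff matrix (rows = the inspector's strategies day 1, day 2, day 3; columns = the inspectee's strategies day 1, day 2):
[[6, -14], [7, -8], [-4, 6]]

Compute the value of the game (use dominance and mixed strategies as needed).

2/5

Row day 1 is strictly dominated by row day 2, so the inspector never plays it.
The remaining 2×2 game on (day 2, day 3) × (day 1, day 2) has no saddle point. Let the inspector play day 2 with probability p; indifference gives 7p − 4(1−p) = −8p + 6(1−p), so p = 2/5.
Similarly the inspectee's optimal q on day 1 is 14/25, and the value is 7·(14/25) + (-8)·(11/25) = 2/5.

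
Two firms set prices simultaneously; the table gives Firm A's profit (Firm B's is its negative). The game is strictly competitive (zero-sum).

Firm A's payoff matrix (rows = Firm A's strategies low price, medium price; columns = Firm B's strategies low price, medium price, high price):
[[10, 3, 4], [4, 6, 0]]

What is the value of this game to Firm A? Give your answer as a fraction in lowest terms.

Column low price is strictly dominated by high price for Firm B (it gives Firm A more in every row).
The remaining 2×2 game on (low price, medium price) × (medium price, high price) has no saddle point. Let Firm A play low price with probability p; indifference gives 3p + 6(1−p) = 4p, so p = 6/7.
Similarly Firm B's optimal q on medium price is 4/7, and the value is 3·(4/7) + (4)·(3/7) = 24/7.

24/7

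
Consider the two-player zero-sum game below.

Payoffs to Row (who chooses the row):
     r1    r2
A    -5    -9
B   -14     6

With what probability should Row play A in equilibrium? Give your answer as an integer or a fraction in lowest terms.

5/6

Row minima are -9 and -14, so Row's maximin is -9; column maxima are -5 and 6, so Column's minimax is -5. These differ, so the equilibrium is in mixed strategies.
Let Row play A with probability p. Column is indifferent when −5p − 14(1−p) = −9p + 6(1−p), giving p = 5/6.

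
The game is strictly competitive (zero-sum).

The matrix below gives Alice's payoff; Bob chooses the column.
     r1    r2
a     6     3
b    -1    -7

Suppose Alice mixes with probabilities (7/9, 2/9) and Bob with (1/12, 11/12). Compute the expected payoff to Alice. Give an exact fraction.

Against (1/12, 11/12), each row's expected payoff is a: 13/4; b: -13/2.
Taking the (7/9, 2/9)-weighted average: (7/9)·(13/4) + (2/9)·(-13/2) = 13/12.

13/12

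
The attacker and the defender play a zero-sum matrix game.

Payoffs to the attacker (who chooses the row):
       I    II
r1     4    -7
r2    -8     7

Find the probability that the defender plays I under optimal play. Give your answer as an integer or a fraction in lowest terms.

Row minima are -7 and -8, so the attacker's maximin is -7; column maxima are 4 and 7, so the defender's minimax is 4. These differ, so the equilibrium is in mixed strategies.
Let the defender play I with probability q. The attacker is indifferent when 4q − 7(1−q) = −8q + 7(1−q), giving q = 7/13.

7/13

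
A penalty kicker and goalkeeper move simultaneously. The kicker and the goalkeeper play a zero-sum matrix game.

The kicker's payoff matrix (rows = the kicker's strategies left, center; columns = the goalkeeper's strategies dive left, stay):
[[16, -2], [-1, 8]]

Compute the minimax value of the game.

14/3

Row minima are -2 and -1, so the kicker's maximin is -1; column maxima are 16 and 8, so the goalkeeper's minimax is 8. These differ, so the equilibrium is in mixed strategies.
Let the kicker play left with probability p. The goalkeeper is indifferent when 16p − (1−p) = −2p + 8(1−p), giving p = 1/3.
Let the goalkeeper play dive left with probability q. The kicker is indifferent when 16q − 2(1−q) = −q + 8(1−q), giving q = 10/27.
The value is 16·(10/27) + (-2)·(17/27) = 14/3.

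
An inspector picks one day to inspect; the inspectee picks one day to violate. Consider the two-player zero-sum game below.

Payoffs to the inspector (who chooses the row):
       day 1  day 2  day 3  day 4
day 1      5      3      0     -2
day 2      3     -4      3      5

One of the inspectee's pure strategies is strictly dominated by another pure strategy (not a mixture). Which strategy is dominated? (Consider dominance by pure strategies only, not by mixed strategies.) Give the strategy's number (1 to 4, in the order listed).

The inspectee prefers columns that give the inspector less. Compare day 1 with day 2: 3 < 5, -4 < 3.
So day 2 strictly dominates day 1 for the inspectee; day 1 is strictly dominated.

1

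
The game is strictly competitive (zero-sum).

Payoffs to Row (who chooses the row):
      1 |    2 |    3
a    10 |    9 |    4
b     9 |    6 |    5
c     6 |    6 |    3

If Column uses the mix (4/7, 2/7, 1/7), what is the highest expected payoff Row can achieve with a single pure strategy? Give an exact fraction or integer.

62/7

a: (10)·(4/7) + (9)·(2/7) + (4)·(1/7) = 62/7.
b: (9)·(4/7) + (6)·(2/7) + (5)·(1/7) = 53/7.
c: (6)·(4/7) + (6)·(2/7) + (3)·(1/7) = 39/7.
The best pure response is a with expected payoff 62/7.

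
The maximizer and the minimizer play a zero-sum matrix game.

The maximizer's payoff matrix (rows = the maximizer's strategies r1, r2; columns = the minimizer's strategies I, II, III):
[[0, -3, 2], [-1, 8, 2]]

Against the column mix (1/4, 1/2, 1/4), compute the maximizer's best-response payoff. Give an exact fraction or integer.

r1: (0)·(1/4) + (-3)·(1/2) + (2)·(1/4) = -1.
r2: (-1)·(1/4) + (8)·(1/2) + (2)·(1/4) = 17/4.
The best pure response is r2 with expected payoff 17/4.

17/4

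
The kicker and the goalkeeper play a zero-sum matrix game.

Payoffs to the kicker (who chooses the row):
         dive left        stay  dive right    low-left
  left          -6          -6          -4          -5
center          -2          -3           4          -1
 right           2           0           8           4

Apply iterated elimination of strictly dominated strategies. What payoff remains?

0

Column low-left is strictly dominated by dive left for the goalkeeper (-6<-5, -2<-1, 2<4); eliminate low-left.
Column dive right is strictly dominated by dive left for the goalkeeper (-6<-4, -2<4, 2<8); eliminate dive right.
Row center is strictly dominated by row right (2>-2, 0>-3); eliminate center.
Row left is strictly dominated by row right (2>-6, 0>-6); eliminate left.
Column dive left is strictly dominated by stay for the goalkeeper (0<2); eliminate dive left.
Only (right, stay) remains, with payoff 0.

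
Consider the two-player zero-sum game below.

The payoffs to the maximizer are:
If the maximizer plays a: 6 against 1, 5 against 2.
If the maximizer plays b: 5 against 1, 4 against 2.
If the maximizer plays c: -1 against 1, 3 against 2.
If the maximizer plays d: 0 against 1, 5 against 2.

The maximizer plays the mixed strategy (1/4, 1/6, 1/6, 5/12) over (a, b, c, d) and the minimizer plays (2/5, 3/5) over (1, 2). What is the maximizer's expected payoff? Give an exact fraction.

Against (2/5, 3/5), each row's expected payoff is a: 27/5; b: 22/5; c: 7/5; d: 3.
Taking the (1/4, 1/6, 1/6, 5/12)-weighted average: (1/4)·(27/5) + (1/6)·(22/5) + (1/6)·(7/5) + (5/12)·(3) = 107/30.

107/30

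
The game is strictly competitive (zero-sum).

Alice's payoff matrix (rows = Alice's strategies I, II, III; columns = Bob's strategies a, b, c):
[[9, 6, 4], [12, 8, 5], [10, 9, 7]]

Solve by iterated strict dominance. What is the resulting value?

7

Row I is strictly dominated by row II (12>9, 8>6, 5>4); eliminate I.
Column b is strictly dominated by c for Bob (5<8, 7<9); eliminate b.
Column a is strictly dominated by c for Bob (5<12, 7<10); eliminate a.
Row II is strictly dominated by row III (7>5); eliminate II.
Only (III, c) remains, with payoff 7.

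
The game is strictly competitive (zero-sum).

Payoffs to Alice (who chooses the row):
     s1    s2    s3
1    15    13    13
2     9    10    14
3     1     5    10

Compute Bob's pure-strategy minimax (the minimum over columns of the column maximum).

The worst case (largest entry) in each column is s1: 15, s2: 13, s3: 14.
The best (smallest) of these is 13.

13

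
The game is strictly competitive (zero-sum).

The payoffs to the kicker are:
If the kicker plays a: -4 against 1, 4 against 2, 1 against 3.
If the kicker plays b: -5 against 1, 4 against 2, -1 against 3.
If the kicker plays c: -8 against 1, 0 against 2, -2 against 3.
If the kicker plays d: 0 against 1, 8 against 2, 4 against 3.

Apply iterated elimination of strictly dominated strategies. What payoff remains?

Column 2 is strictly dominated by 1 for the goalkeeper (-4<4, -5<4, -8<0, 0<8); eliminate 2.
Column 3 is strictly dominated by 1 for the goalkeeper (-4<1, -5<-1, -8<-2, 0<4); eliminate 3.
Row a is strictly dominated by row d (0>-4); eliminate a.
Row c is strictly dominated by row b (-5>-8); eliminate c.
Row b is strictly dominated by row d (0>-5); eliminate b.
Only (d, 1) remains, with payoff 0.

0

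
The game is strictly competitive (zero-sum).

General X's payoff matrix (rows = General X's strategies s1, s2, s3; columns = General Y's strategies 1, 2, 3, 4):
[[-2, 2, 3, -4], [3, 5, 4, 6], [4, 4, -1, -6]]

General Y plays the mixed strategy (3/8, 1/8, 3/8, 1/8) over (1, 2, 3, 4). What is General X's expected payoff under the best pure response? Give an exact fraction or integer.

s1: (-2)·(3/8) + (2)·(1/8) + (3)·(3/8) + (-4)·(1/8) = 1/8.
s2: (3)·(3/8) + (5)·(1/8) + (4)·(3/8) + (6)·(1/8) = 4.
s3: (4)·(3/8) + (4)·(1/8) + (-1)·(3/8) + (-6)·(1/8) = 7/8.
The best pure response is s2 with expected payoff 4.

4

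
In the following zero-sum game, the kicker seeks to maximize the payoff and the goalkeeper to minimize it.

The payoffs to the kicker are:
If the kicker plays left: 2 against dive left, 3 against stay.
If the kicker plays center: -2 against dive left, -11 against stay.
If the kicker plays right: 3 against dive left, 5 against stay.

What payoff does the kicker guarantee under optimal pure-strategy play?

Row minima: 2, -11, 3 → the kicker's maximin is 3.
Column maxima: 3, 5 → the goalkeeper's minimax is 3.
They coincide at (right, dive left), so the value is 3.

3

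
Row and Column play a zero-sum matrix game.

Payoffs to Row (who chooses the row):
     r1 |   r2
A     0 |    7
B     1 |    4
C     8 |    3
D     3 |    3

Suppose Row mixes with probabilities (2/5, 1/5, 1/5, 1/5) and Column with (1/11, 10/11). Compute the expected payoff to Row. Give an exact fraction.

252/55

Against (1/11, 10/11), each row's expected payoff is A: 70/11; B: 41/11; C: 38/11; D: 3.
Taking the (2/5, 1/5, 1/5, 1/5)-weighted average: (2/5)·(70/11) + (1/5)·(41/11) + (1/5)·(38/11) + (1/5)·(3) = 252/55.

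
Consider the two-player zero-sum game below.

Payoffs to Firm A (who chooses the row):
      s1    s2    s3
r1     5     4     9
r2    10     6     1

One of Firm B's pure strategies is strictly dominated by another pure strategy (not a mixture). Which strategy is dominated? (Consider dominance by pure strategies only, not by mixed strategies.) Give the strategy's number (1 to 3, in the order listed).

Firm B prefers columns that give Firm A less. Compare s1 with s2: 4 < 5, 6 < 10.
So s2 strictly dominates s1 for Firm B; s1 is strictly dominated.

1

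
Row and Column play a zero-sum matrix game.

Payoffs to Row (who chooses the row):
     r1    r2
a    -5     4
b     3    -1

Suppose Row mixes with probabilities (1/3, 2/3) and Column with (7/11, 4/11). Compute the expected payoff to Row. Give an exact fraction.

5/11

Against (7/11, 4/11), each row's expected payoff is a: -19/11; b: 17/11.
Taking the (1/3, 2/3)-weighted average: (1/3)·(-19/11) + (2/3)·(17/11) = 5/11.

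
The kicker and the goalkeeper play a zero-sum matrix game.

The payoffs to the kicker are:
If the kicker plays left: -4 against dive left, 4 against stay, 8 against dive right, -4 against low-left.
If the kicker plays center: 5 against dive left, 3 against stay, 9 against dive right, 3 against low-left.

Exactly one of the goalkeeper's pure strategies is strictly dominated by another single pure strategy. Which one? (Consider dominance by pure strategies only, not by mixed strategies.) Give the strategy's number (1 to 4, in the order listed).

3

The goalkeeper prefers columns that give the kicker less. Compare dive right with dive left: -4 < 8, 5 < 9.
So dive left strictly dominates dive right for the goalkeeper; dive right is strictly dominated.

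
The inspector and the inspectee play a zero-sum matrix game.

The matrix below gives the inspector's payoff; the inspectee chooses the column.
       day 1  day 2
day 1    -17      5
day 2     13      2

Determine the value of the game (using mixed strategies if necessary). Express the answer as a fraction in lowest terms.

3

Row minima are -17 and 2, so the inspector's maximin is 2; column maxima are 13 and 5, so the inspectee's minimax is 5. These differ, so the equilibrium is in mixed strategies.
Let the inspector play day 1 with probability p. The inspectee is indifferent when −17p + 13(1−p) = 5p + 2(1−p), giving p = 1/3.
Let the inspectee play day 1 with probability q. The inspector is indifferent when −17q + 5(1−q) = 13q + 2(1−q), giving q = 1/11.
The value is -17·(1/11) + (5)·(10/11) = 3.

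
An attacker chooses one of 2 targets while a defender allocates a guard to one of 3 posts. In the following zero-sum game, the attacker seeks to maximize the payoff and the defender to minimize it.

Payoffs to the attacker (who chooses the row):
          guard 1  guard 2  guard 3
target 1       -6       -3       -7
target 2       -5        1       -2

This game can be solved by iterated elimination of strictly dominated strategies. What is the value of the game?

Row target 1 is strictly dominated by row target 2 (-5>-6, 1>-3, -2>-7); eliminate target 1.
Column guard 3 is strictly dominated by guard 1 for the defender (-5<-2); eliminate guard 3.
Column guard 2 is strictly dominated by guard 1 for the defender (-5<1); eliminate guard 2.
Only (target 2, guard 1) remains, with payoff -5.

-5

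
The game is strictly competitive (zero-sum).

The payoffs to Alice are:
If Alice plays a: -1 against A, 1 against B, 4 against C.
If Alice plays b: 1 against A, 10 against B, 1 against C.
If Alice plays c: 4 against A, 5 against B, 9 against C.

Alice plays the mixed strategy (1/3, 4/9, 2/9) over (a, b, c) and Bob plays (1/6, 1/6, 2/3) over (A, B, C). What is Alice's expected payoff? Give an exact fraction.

11/3

Against (1/6, 1/6, 2/3), each row's expected payoff is a: 8/3; b: 5/2; c: 15/2.
Taking the (1/3, 4/9, 2/9)-weighted average: (1/3)·(8/3) + (4/9)·(5/2) + (2/9)·(15/2) = 11/3.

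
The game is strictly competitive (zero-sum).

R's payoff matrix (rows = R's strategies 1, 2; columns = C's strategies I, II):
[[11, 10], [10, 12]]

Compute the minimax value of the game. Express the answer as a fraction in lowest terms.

Row minima are 10 and 10, so R's maximin is 10; column maxima are 11 and 12, so C's minimax is 11. These differ, so the equilibrium is in mixed strategies.
Let R play 1 with probability p. C is indifferent when 11p + 10(1−p) = 10p + 12(1−p), giving p = 2/3.
Let C play I with probability q. R is indifferent when 11q + 10(1−q) = 10q + 12(1−q), giving q = 2/3.
The value is 11·(2/3) + (10)·(1/3) = 32/3.

32/3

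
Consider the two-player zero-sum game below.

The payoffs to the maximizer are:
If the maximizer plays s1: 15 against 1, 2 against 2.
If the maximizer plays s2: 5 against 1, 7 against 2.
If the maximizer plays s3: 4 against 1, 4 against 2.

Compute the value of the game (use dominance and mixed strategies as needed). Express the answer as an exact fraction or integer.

Row s3 is strictly dominated by row s2, so the maximizer never plays it.
The remaining 2×2 game on (s1, s2) × (1, 2) has no saddle point. Let the maximizer play s1 with probability p; indifference gives 15p + 5(1−p) = 2p + 7(1−p), so p = 2/15.
Similarly the minimizer's optimal q on 1 is 1/3, and the value is 15·(1/3) + (2)·(2/3) = 19/3.

19/3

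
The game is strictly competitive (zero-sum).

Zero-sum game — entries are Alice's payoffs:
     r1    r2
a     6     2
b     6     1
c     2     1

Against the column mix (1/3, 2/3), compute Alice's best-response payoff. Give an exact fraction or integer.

a: (6)·(1/3) + (2)·(2/3) = 10/3.
b: (6)·(1/3) + (1)·(2/3) = 8/3.
c: (2)·(1/3) + (1)·(2/3) = 4/3.
The best pure response is a with expected payoff 10/3.

10/3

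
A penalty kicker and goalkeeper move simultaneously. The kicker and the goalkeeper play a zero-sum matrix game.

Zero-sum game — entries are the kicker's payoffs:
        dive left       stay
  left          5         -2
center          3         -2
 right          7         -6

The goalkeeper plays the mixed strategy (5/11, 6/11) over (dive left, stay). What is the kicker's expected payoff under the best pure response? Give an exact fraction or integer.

left: (5)·(5/11) + (-2)·(6/11) = 13/11.
center: (3)·(5/11) + (-2)·(6/11) = 3/11.
right: (7)·(5/11) + (-6)·(6/11) = -1/11.
The best pure response is left with expected payoff 13/11.

13/11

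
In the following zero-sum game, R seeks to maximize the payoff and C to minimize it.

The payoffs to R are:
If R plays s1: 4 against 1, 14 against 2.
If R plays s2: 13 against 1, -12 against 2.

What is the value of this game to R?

46/7

Row minima are 4 and -12, so R's maximin is 4; column maxima are 13 and 14, so C's minimax is 13. These differ, so the equilibrium is in mixed strategies.
Let R play s1 with probability p. C is indifferent when 4p + 13(1−p) = 14p − 12(1−p), giving p = 5/7.
Let C play 1 with probability q. R is indifferent when 4q + 14(1−q) = 13q − 12(1−q), giving q = 26/35.
The value is 4·(26/35) + (14)·(9/35) = 46/7.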